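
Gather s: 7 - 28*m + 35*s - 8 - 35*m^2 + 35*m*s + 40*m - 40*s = -35*m^2 + 12*m + s*(35*m - 5) - 1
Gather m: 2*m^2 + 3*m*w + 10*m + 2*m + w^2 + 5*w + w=2*m^2 + m*(3*w + 12) + w^2 + 6*w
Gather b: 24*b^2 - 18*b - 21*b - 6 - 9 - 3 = 24*b^2 - 39*b - 18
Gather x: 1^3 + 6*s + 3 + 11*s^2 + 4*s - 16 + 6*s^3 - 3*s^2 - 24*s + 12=6*s^3 + 8*s^2 - 14*s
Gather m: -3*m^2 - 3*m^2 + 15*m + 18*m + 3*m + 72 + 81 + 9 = -6*m^2 + 36*m + 162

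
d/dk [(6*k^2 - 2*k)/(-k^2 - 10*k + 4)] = 2*(-31*k^2 + 24*k - 4)/(k^4 + 20*k^3 + 92*k^2 - 80*k + 16)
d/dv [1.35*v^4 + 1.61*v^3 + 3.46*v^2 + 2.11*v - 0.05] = 5.4*v^3 + 4.83*v^2 + 6.92*v + 2.11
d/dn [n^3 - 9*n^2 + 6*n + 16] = 3*n^2 - 18*n + 6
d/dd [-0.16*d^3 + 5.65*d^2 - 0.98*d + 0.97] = -0.48*d^2 + 11.3*d - 0.98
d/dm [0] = 0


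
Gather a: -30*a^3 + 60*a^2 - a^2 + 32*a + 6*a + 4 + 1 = -30*a^3 + 59*a^2 + 38*a + 5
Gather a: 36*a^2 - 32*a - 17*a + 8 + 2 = 36*a^2 - 49*a + 10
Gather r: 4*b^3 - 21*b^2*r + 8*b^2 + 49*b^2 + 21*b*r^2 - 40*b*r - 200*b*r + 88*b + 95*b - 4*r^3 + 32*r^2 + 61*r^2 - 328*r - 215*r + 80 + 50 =4*b^3 + 57*b^2 + 183*b - 4*r^3 + r^2*(21*b + 93) + r*(-21*b^2 - 240*b - 543) + 130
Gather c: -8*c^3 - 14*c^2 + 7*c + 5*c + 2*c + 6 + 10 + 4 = -8*c^3 - 14*c^2 + 14*c + 20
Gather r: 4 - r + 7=11 - r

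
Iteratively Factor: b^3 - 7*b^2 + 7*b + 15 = (b - 5)*(b^2 - 2*b - 3) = (b - 5)*(b + 1)*(b - 3)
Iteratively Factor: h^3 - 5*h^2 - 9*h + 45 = (h + 3)*(h^2 - 8*h + 15) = (h - 3)*(h + 3)*(h - 5)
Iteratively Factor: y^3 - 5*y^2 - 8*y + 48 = (y - 4)*(y^2 - y - 12) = (y - 4)^2*(y + 3)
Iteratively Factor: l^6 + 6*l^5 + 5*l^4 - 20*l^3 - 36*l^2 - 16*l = (l + 1)*(l^5 + 5*l^4 - 20*l^2 - 16*l) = (l + 1)*(l + 4)*(l^4 + l^3 - 4*l^2 - 4*l) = (l + 1)^2*(l + 4)*(l^3 - 4*l) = (l + 1)^2*(l + 2)*(l + 4)*(l^2 - 2*l) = l*(l + 1)^2*(l + 2)*(l + 4)*(l - 2)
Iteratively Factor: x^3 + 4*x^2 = (x)*(x^2 + 4*x) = x^2*(x + 4)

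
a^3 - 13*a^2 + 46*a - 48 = (a - 8)*(a - 3)*(a - 2)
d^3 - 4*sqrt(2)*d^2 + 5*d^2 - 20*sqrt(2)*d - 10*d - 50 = (d + 5)*(d - 5*sqrt(2))*(d + sqrt(2))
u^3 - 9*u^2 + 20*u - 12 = (u - 6)*(u - 2)*(u - 1)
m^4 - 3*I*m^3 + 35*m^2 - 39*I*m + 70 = (m - 7*I)*(m - 2*I)*(m + I)*(m + 5*I)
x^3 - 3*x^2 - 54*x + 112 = (x - 8)*(x - 2)*(x + 7)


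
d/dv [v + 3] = 1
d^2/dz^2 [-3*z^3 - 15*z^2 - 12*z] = -18*z - 30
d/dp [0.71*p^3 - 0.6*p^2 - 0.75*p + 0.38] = 2.13*p^2 - 1.2*p - 0.75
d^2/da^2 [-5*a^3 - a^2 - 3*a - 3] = -30*a - 2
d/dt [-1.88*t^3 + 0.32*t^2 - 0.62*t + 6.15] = -5.64*t^2 + 0.64*t - 0.62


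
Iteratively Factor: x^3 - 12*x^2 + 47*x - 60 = (x - 4)*(x^2 - 8*x + 15) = (x - 5)*(x - 4)*(x - 3)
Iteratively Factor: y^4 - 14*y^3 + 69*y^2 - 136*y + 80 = (y - 4)*(y^3 - 10*y^2 + 29*y - 20) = (y - 5)*(y - 4)*(y^2 - 5*y + 4) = (y - 5)*(y - 4)*(y - 1)*(y - 4)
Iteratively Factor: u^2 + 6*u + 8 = (u + 4)*(u + 2)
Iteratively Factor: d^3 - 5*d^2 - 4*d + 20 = (d + 2)*(d^2 - 7*d + 10) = (d - 2)*(d + 2)*(d - 5)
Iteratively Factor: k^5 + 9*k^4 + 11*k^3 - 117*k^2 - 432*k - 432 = (k + 3)*(k^4 + 6*k^3 - 7*k^2 - 96*k - 144) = (k - 4)*(k + 3)*(k^3 + 10*k^2 + 33*k + 36) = (k - 4)*(k + 3)^2*(k^2 + 7*k + 12) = (k - 4)*(k + 3)^3*(k + 4)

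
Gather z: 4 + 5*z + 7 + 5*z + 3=10*z + 14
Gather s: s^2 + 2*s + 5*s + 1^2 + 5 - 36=s^2 + 7*s - 30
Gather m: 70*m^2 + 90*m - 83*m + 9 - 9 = 70*m^2 + 7*m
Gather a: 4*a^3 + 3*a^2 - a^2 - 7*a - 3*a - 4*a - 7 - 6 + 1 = 4*a^3 + 2*a^2 - 14*a - 12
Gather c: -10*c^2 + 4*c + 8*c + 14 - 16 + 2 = -10*c^2 + 12*c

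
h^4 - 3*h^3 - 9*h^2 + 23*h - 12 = (h - 4)*(h - 1)^2*(h + 3)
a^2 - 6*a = a*(a - 6)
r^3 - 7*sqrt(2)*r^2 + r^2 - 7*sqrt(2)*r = r*(r + 1)*(r - 7*sqrt(2))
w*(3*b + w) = 3*b*w + w^2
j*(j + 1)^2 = j^3 + 2*j^2 + j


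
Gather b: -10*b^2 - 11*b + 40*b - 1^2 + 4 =-10*b^2 + 29*b + 3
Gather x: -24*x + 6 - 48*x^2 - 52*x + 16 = -48*x^2 - 76*x + 22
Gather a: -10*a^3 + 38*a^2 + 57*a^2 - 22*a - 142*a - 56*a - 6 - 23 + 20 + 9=-10*a^3 + 95*a^2 - 220*a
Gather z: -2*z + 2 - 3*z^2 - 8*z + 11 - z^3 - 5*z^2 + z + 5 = -z^3 - 8*z^2 - 9*z + 18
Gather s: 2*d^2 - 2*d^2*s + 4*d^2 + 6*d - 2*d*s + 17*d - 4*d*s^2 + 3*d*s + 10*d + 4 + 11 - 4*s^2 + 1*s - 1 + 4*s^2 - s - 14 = 6*d^2 - 4*d*s^2 + 33*d + s*(-2*d^2 + d)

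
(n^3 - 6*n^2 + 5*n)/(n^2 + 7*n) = (n^2 - 6*n + 5)/(n + 7)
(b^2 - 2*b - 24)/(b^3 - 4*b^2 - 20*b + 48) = 1/(b - 2)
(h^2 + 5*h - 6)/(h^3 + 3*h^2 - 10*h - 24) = (h^2 + 5*h - 6)/(h^3 + 3*h^2 - 10*h - 24)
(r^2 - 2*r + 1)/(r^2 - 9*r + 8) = (r - 1)/(r - 8)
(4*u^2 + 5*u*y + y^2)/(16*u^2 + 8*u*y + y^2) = (u + y)/(4*u + y)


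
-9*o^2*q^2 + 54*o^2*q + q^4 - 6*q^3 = q*(-3*o + q)*(3*o + q)*(q - 6)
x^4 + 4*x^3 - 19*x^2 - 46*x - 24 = (x - 4)*(x + 1)^2*(x + 6)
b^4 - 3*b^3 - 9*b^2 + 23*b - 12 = (b - 4)*(b - 1)^2*(b + 3)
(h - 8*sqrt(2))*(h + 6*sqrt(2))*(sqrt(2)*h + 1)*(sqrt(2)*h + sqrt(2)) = 2*h^4 - 3*sqrt(2)*h^3 + 2*h^3 - 196*h^2 - 3*sqrt(2)*h^2 - 196*h - 96*sqrt(2)*h - 96*sqrt(2)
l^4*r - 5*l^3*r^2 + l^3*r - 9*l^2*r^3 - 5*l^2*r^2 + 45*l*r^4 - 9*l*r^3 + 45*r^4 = (l - 5*r)*(l - 3*r)*(l + 3*r)*(l*r + r)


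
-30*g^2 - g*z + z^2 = (-6*g + z)*(5*g + z)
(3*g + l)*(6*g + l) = 18*g^2 + 9*g*l + l^2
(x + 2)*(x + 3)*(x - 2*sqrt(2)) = x^3 - 2*sqrt(2)*x^2 + 5*x^2 - 10*sqrt(2)*x + 6*x - 12*sqrt(2)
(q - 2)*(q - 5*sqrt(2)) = q^2 - 5*sqrt(2)*q - 2*q + 10*sqrt(2)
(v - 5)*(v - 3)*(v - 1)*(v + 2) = v^4 - 7*v^3 + 5*v^2 + 31*v - 30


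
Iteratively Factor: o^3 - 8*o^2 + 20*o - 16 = (o - 2)*(o^2 - 6*o + 8) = (o - 2)^2*(o - 4)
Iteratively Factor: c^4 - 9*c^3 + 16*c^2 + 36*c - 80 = (c - 5)*(c^3 - 4*c^2 - 4*c + 16) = (c - 5)*(c + 2)*(c^2 - 6*c + 8) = (c - 5)*(c - 2)*(c + 2)*(c - 4)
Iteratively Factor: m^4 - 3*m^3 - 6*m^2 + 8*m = (m)*(m^3 - 3*m^2 - 6*m + 8) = m*(m + 2)*(m^2 - 5*m + 4) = m*(m - 1)*(m + 2)*(m - 4)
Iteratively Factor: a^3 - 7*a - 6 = (a + 1)*(a^2 - a - 6) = (a + 1)*(a + 2)*(a - 3)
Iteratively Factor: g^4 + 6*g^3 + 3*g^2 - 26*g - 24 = (g + 1)*(g^3 + 5*g^2 - 2*g - 24) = (g - 2)*(g + 1)*(g^2 + 7*g + 12) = (g - 2)*(g + 1)*(g + 3)*(g + 4)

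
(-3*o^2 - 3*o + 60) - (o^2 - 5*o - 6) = -4*o^2 + 2*o + 66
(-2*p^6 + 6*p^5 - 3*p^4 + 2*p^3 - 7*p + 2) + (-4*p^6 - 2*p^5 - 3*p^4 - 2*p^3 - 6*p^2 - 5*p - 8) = -6*p^6 + 4*p^5 - 6*p^4 - 6*p^2 - 12*p - 6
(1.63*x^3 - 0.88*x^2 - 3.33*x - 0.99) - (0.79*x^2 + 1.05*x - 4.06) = 1.63*x^3 - 1.67*x^2 - 4.38*x + 3.07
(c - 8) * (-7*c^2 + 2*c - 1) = -7*c^3 + 58*c^2 - 17*c + 8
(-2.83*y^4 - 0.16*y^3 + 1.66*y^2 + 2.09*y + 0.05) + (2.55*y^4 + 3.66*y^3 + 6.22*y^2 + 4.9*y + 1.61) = -0.28*y^4 + 3.5*y^3 + 7.88*y^2 + 6.99*y + 1.66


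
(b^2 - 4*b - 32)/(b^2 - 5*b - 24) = (b + 4)/(b + 3)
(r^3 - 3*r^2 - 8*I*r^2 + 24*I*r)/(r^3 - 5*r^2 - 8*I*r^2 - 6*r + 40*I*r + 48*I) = r*(r - 3)/(r^2 - 5*r - 6)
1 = 1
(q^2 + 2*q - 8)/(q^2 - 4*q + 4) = (q + 4)/(q - 2)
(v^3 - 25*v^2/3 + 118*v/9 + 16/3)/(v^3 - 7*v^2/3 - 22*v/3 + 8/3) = (9*v^3 - 75*v^2 + 118*v + 48)/(3*(3*v^3 - 7*v^2 - 22*v + 8))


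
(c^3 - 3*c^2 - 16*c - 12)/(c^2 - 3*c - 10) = (c^2 - 5*c - 6)/(c - 5)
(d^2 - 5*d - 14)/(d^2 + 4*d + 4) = (d - 7)/(d + 2)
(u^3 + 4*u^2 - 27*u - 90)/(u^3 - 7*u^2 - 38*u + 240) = (u + 3)/(u - 8)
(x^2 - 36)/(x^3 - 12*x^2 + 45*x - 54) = (x + 6)/(x^2 - 6*x + 9)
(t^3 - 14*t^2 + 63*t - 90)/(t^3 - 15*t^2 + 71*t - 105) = (t - 6)/(t - 7)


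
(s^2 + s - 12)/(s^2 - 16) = (s - 3)/(s - 4)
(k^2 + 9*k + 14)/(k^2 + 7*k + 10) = (k + 7)/(k + 5)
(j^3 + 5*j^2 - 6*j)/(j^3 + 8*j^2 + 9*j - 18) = j/(j + 3)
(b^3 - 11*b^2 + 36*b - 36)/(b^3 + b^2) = (b^3 - 11*b^2 + 36*b - 36)/(b^2*(b + 1))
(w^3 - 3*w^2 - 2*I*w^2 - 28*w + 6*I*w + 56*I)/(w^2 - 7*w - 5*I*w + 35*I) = (w^2 + 2*w*(2 - I) - 8*I)/(w - 5*I)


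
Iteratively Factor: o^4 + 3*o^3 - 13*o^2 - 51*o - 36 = (o + 3)*(o^3 - 13*o - 12) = (o - 4)*(o + 3)*(o^2 + 4*o + 3) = (o - 4)*(o + 1)*(o + 3)*(o + 3)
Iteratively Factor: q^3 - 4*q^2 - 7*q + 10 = (q + 2)*(q^2 - 6*q + 5) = (q - 5)*(q + 2)*(q - 1)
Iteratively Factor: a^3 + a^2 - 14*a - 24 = (a + 3)*(a^2 - 2*a - 8) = (a + 2)*(a + 3)*(a - 4)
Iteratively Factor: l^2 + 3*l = (l)*(l + 3)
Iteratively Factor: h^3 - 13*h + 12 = (h - 3)*(h^2 + 3*h - 4) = (h - 3)*(h - 1)*(h + 4)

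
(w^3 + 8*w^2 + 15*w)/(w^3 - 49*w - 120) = w/(w - 8)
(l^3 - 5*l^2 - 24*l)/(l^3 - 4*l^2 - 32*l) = (l + 3)/(l + 4)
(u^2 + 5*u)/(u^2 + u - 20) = u/(u - 4)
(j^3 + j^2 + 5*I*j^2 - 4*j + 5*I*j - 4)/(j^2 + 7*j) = (j^3 + j^2*(1 + 5*I) + j*(-4 + 5*I) - 4)/(j*(j + 7))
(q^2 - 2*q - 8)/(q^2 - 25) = (q^2 - 2*q - 8)/(q^2 - 25)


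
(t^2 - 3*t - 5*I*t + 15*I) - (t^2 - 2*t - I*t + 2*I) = -t - 4*I*t + 13*I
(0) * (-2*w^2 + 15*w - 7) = 0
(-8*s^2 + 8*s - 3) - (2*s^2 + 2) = -10*s^2 + 8*s - 5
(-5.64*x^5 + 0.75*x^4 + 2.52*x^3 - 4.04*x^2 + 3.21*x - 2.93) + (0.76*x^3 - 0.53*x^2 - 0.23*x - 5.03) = -5.64*x^5 + 0.75*x^4 + 3.28*x^3 - 4.57*x^2 + 2.98*x - 7.96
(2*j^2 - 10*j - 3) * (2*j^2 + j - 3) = 4*j^4 - 18*j^3 - 22*j^2 + 27*j + 9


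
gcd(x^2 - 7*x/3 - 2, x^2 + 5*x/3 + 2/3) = x + 2/3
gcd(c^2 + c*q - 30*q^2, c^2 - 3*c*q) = 1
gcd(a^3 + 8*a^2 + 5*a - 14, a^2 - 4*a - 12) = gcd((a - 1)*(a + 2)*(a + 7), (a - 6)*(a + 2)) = a + 2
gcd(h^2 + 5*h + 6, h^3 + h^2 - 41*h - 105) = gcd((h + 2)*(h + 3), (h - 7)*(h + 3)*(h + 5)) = h + 3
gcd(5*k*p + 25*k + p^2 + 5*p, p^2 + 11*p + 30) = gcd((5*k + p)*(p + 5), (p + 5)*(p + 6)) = p + 5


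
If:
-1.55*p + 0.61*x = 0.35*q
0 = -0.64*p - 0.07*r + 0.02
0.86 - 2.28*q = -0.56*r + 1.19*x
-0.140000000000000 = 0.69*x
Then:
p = -0.42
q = 1.49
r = 4.08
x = -0.20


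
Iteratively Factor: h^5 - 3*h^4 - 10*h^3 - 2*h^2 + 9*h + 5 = (h - 1)*(h^4 - 2*h^3 - 12*h^2 - 14*h - 5) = (h - 1)*(h + 1)*(h^3 - 3*h^2 - 9*h - 5) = (h - 5)*(h - 1)*(h + 1)*(h^2 + 2*h + 1) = (h - 5)*(h - 1)*(h + 1)^2*(h + 1)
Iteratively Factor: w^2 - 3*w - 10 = (w - 5)*(w + 2)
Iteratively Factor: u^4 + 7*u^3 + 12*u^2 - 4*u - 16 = (u - 1)*(u^3 + 8*u^2 + 20*u + 16) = (u - 1)*(u + 4)*(u^2 + 4*u + 4) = (u - 1)*(u + 2)*(u + 4)*(u + 2)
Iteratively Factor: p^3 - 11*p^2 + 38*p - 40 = (p - 2)*(p^2 - 9*p + 20) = (p - 4)*(p - 2)*(p - 5)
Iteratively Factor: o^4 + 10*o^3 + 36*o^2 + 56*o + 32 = (o + 2)*(o^3 + 8*o^2 + 20*o + 16) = (o + 2)^2*(o^2 + 6*o + 8) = (o + 2)^2*(o + 4)*(o + 2)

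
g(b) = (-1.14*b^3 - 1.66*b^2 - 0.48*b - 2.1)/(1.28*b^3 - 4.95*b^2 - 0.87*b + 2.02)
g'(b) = (-3.84*b^2 + 9.9*b + 0.87)*(-1.14*b^3 - 1.66*b^2 - 0.48*b - 2.1)/(1.28*b^3 - 4.95*b^2 - 0.87*b + 2.02)^2 + (-3.42*b^2 - 3.32*b - 0.48)/(1.28*b^3 - 4.95*b^2 - 0.87*b + 2.02) = (-8.88178419700125e-16*b^5 + 7.7678*b^4 + 3.2124*b^3 + 0.2238*b^2 - 27.4964*b - 2.7966)/(1.6384*b^6 - 12.672*b^5 + 22.2753*b^4 + 13.7842*b^3 - 19.2411*b^2 - 3.5148*b + 4.0804)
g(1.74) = 1.81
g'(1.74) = 0.64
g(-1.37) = 0.17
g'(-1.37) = 0.62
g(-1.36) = 0.18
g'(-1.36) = 0.64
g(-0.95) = 0.80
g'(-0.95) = 3.67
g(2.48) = 2.79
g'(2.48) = 2.23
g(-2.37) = -0.12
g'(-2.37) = 0.16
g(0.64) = 14.80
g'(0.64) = -346.92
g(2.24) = 2.34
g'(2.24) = 1.56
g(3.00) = 4.66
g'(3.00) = 5.65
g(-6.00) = -0.42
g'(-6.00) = 0.05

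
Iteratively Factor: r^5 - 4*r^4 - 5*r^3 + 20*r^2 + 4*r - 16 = (r + 2)*(r^4 - 6*r^3 + 7*r^2 + 6*r - 8) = (r - 4)*(r + 2)*(r^3 - 2*r^2 - r + 2) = (r - 4)*(r - 1)*(r + 2)*(r^2 - r - 2) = (r - 4)*(r - 2)*(r - 1)*(r + 2)*(r + 1)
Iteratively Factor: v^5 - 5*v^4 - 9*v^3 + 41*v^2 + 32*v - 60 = (v + 2)*(v^4 - 7*v^3 + 5*v^2 + 31*v - 30) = (v - 5)*(v + 2)*(v^3 - 2*v^2 - 5*v + 6) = (v - 5)*(v - 3)*(v + 2)*(v^2 + v - 2) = (v - 5)*(v - 3)*(v + 2)^2*(v - 1)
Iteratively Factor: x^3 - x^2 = (x)*(x^2 - x) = x^2*(x - 1)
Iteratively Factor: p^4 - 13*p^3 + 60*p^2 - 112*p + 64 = (p - 4)*(p^3 - 9*p^2 + 24*p - 16) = (p - 4)*(p - 1)*(p^2 - 8*p + 16) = (p - 4)^2*(p - 1)*(p - 4)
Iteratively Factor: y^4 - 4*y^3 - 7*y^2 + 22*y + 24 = (y + 1)*(y^3 - 5*y^2 - 2*y + 24) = (y - 4)*(y + 1)*(y^2 - y - 6) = (y - 4)*(y - 3)*(y + 1)*(y + 2)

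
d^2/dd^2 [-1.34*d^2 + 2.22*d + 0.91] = -2.68000000000000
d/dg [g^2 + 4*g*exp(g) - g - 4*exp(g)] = 4*g*exp(g) + 2*g - 1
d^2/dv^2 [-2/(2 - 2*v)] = 2/(v - 1)^3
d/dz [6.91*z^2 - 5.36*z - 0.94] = 13.82*z - 5.36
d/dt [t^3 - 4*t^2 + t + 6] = 3*t^2 - 8*t + 1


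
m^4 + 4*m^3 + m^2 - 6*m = m*(m - 1)*(m + 2)*(m + 3)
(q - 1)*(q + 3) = q^2 + 2*q - 3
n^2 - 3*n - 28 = (n - 7)*(n + 4)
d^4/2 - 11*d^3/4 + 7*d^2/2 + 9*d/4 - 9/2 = (d/2 + 1/2)*(d - 3)*(d - 2)*(d - 3/2)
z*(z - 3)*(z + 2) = z^3 - z^2 - 6*z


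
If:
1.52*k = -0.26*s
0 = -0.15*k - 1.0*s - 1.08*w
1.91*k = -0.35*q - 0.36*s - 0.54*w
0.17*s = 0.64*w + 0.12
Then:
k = -0.03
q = 0.21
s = 0.16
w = -0.14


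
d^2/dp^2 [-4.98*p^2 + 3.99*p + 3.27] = -9.96000000000000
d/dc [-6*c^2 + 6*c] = 6 - 12*c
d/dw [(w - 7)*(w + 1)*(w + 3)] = 3*w^2 - 6*w - 25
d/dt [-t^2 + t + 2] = 1 - 2*t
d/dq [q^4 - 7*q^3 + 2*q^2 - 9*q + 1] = 4*q^3 - 21*q^2 + 4*q - 9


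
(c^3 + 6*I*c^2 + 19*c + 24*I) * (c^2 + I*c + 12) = c^5 + 7*I*c^4 + 25*c^3 + 115*I*c^2 + 204*c + 288*I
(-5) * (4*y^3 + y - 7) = -20*y^3 - 5*y + 35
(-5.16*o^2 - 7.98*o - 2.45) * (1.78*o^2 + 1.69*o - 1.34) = -9.1848*o^4 - 22.9248*o^3 - 10.9328*o^2 + 6.5527*o + 3.283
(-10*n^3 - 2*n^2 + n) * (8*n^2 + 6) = -80*n^5 - 16*n^4 - 52*n^3 - 12*n^2 + 6*n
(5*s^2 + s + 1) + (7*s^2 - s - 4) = 12*s^2 - 3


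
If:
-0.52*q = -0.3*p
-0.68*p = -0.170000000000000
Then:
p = 0.25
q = 0.14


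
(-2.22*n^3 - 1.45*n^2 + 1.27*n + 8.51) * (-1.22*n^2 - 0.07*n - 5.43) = 2.7084*n^5 + 1.9244*n^4 + 10.6067*n^3 - 2.5976*n^2 - 7.4918*n - 46.2093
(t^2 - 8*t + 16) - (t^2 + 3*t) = 16 - 11*t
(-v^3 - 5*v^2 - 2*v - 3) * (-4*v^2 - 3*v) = 4*v^5 + 23*v^4 + 23*v^3 + 18*v^2 + 9*v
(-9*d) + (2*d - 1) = -7*d - 1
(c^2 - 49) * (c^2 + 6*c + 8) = c^4 + 6*c^3 - 41*c^2 - 294*c - 392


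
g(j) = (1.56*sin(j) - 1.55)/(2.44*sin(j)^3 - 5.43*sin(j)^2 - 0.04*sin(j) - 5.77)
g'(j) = (1.56*sin(j) - 1.55)*(-7.32*sin(j)^2*cos(j) + 10.86*sin(j)*cos(j) + 0.04*cos(j))/(2.44*sin(j)^3 - 5.43*sin(j)^2 - 0.04*sin(j) - 5.77)^2 + 1.56*cos(j)/(2.44*sin(j)^3 - 5.43*sin(j)^2 - 0.04*sin(j) - 5.77)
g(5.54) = 0.29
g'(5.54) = 0.13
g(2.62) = 0.11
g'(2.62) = 0.25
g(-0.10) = 0.29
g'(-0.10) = -0.21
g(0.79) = 0.06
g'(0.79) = -0.16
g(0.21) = 0.20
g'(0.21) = -0.32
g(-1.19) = 0.24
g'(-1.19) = 0.07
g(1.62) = -0.00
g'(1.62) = 0.01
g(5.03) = 0.24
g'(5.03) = 0.06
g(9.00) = 0.14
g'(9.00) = 0.28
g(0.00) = 0.27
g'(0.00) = -0.27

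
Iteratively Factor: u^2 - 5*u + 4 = (u - 4)*(u - 1)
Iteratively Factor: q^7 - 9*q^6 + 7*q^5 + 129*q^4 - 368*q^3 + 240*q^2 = (q)*(q^6 - 9*q^5 + 7*q^4 + 129*q^3 - 368*q^2 + 240*q) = q*(q - 4)*(q^5 - 5*q^4 - 13*q^3 + 77*q^2 - 60*q) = q*(q - 4)*(q - 3)*(q^4 - 2*q^3 - 19*q^2 + 20*q) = q^2*(q - 4)*(q - 3)*(q^3 - 2*q^2 - 19*q + 20) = q^2*(q - 4)*(q - 3)*(q - 1)*(q^2 - q - 20) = q^2*(q - 5)*(q - 4)*(q - 3)*(q - 1)*(q + 4)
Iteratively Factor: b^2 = (b)*(b)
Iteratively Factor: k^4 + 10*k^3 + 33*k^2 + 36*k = (k + 3)*(k^3 + 7*k^2 + 12*k) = k*(k + 3)*(k^2 + 7*k + 12) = k*(k + 3)*(k + 4)*(k + 3)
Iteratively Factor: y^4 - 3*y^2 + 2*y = (y + 2)*(y^3 - 2*y^2 + y) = (y - 1)*(y + 2)*(y^2 - y) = y*(y - 1)*(y + 2)*(y - 1)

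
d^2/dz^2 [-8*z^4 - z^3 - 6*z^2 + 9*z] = -96*z^2 - 6*z - 12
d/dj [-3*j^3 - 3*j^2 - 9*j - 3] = -9*j^2 - 6*j - 9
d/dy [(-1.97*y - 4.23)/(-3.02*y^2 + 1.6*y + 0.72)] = (-5.9494*y^2 - 25.5492*y + 5.3496)/(9.1204*y^4 - 9.664*y^3 - 1.7888*y^2 + 2.304*y + 0.5184)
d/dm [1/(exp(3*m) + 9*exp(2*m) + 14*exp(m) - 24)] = (-3*exp(2*m) - 18*exp(m) - 14)*exp(m)/(exp(3*m) + 9*exp(2*m) + 14*exp(m) - 24)^2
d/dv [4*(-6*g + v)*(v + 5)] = -24*g + 8*v + 20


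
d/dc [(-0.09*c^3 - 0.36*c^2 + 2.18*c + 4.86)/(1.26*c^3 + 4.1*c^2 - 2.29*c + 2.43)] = (0.0846*c^4 - 5.0814*c^3 - 27.1405*c^2 - 41.6016*c + 16.4268)/(1.5876*c^6 + 10.332*c^5 + 11.0392*c^4 - 12.6544*c^3 + 25.1701*c^2 - 11.1294*c + 5.9049)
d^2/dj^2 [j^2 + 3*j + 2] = 2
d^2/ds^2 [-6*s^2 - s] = -12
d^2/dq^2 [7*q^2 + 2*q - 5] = 14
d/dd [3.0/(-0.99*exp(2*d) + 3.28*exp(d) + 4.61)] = (5.94*exp(d) - 9.84)*exp(d)/(-0.99*exp(2*d) + 3.28*exp(d) + 4.61)^2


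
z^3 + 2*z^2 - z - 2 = (z - 1)*(z + 1)*(z + 2)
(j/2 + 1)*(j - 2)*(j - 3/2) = j^3/2 - 3*j^2/4 - 2*j + 3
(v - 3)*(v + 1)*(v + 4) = v^3 + 2*v^2 - 11*v - 12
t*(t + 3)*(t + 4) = t^3 + 7*t^2 + 12*t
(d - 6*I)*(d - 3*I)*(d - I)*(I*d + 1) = I*d^4 + 11*d^3 - 37*I*d^2 - 45*d + 18*I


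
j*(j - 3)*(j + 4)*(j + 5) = j^4 + 6*j^3 - 7*j^2 - 60*j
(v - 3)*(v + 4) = v^2 + v - 12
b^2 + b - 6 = (b - 2)*(b + 3)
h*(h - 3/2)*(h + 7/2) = h^3 + 2*h^2 - 21*h/4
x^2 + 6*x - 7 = (x - 1)*(x + 7)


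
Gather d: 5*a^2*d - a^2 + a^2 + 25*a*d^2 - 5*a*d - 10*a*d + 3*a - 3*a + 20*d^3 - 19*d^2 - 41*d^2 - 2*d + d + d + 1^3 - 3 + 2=20*d^3 + d^2*(25*a - 60) + d*(5*a^2 - 15*a)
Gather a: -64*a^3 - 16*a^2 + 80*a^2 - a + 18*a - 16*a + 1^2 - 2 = -64*a^3 + 64*a^2 + a - 1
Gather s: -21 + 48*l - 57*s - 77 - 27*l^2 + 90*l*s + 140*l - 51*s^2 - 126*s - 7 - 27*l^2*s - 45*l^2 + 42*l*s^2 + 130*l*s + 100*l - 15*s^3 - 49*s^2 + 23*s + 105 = -72*l^2 + 288*l - 15*s^3 + s^2*(42*l - 100) + s*(-27*l^2 + 220*l - 160)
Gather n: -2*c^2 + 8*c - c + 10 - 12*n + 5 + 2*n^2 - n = -2*c^2 + 7*c + 2*n^2 - 13*n + 15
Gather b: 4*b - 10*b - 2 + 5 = 3 - 6*b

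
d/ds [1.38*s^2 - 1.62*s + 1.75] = 2.76*s - 1.62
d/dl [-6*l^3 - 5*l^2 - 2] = 2*l*(-9*l - 5)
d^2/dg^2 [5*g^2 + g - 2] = 10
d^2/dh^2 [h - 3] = 0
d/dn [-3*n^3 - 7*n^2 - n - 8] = -9*n^2 - 14*n - 1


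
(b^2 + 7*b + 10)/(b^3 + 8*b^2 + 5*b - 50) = (b + 2)/(b^2 + 3*b - 10)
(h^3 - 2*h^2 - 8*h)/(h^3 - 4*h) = (h - 4)/(h - 2)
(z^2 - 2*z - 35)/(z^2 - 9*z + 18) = (z^2 - 2*z - 35)/(z^2 - 9*z + 18)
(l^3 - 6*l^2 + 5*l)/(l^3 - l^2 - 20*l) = (l - 1)/(l + 4)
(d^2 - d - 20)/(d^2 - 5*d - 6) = (-d^2 + d + 20)/(-d^2 + 5*d + 6)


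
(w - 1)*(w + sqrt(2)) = w^2 - w + sqrt(2)*w - sqrt(2)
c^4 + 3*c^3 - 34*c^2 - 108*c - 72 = (c - 6)*(c + 1)*(c + 2)*(c + 6)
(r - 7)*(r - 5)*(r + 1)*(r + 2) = r^4 - 9*r^3 + r^2 + 81*r + 70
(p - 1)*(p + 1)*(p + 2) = p^3 + 2*p^2 - p - 2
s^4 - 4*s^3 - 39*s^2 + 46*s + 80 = (s - 8)*(s - 2)*(s + 1)*(s + 5)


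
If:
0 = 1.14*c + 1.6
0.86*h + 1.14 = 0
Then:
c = -1.40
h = -1.33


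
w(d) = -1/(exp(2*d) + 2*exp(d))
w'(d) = -(-2*exp(2*d) - 2*exp(d))/(exp(2*d) + 2*exp(d))^2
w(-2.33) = -4.90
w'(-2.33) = 5.13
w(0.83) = -0.10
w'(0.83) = 0.16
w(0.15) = -0.27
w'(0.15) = 0.37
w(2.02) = -0.01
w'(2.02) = 0.02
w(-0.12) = -0.39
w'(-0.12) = 0.51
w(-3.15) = -11.42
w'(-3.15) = 11.66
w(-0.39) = -0.55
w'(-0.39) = 0.69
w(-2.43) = -5.44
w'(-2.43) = 5.67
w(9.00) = 0.00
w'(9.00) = 0.00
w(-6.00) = -201.46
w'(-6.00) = 201.71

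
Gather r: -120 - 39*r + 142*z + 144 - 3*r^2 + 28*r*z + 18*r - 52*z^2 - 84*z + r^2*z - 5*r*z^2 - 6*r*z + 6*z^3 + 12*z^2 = r^2*(z - 3) + r*(-5*z^2 + 22*z - 21) + 6*z^3 - 40*z^2 + 58*z + 24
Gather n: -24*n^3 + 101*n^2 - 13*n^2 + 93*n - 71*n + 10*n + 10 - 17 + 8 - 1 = -24*n^3 + 88*n^2 + 32*n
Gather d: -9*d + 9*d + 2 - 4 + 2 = 0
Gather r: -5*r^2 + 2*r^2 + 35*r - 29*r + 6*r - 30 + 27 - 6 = -3*r^2 + 12*r - 9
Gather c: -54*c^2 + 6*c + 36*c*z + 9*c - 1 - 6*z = -54*c^2 + c*(36*z + 15) - 6*z - 1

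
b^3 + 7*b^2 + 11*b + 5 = (b + 1)^2*(b + 5)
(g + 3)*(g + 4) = g^2 + 7*g + 12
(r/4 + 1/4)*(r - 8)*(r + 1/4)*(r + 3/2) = r^4/4 - 21*r^3/16 - 159*r^2/32 - 133*r/32 - 3/4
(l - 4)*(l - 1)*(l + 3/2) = l^3 - 7*l^2/2 - 7*l/2 + 6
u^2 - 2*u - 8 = (u - 4)*(u + 2)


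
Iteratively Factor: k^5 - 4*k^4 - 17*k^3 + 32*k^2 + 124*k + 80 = (k + 2)*(k^4 - 6*k^3 - 5*k^2 + 42*k + 40) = (k - 5)*(k + 2)*(k^3 - k^2 - 10*k - 8) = (k - 5)*(k + 2)^2*(k^2 - 3*k - 4) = (k - 5)*(k + 1)*(k + 2)^2*(k - 4)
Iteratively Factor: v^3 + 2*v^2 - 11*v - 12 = (v + 1)*(v^2 + v - 12) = (v + 1)*(v + 4)*(v - 3)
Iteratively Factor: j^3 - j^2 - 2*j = (j + 1)*(j^2 - 2*j) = j*(j + 1)*(j - 2)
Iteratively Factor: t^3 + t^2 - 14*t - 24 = (t + 3)*(t^2 - 2*t - 8) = (t + 2)*(t + 3)*(t - 4)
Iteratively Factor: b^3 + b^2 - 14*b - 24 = (b - 4)*(b^2 + 5*b + 6) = (b - 4)*(b + 3)*(b + 2)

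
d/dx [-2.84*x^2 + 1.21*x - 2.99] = 1.21 - 5.68*x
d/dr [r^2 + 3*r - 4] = 2*r + 3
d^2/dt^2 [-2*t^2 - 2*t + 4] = -4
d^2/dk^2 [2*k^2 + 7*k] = 4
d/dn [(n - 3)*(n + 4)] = 2*n + 1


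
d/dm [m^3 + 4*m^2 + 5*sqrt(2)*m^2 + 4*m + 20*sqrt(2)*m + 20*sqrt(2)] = 3*m^2 + 8*m + 10*sqrt(2)*m + 4 + 20*sqrt(2)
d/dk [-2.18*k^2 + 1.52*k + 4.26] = 1.52 - 4.36*k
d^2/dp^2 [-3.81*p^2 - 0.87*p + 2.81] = -7.62000000000000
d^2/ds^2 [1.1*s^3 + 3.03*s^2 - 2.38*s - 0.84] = 6.6*s + 6.06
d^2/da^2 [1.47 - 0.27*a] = 0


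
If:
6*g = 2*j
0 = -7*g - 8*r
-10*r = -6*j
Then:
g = 0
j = 0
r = 0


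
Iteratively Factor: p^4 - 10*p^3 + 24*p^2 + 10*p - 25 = (p - 5)*(p^3 - 5*p^2 - p + 5) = (p - 5)*(p - 1)*(p^2 - 4*p - 5) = (p - 5)*(p - 1)*(p + 1)*(p - 5)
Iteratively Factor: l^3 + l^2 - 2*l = (l)*(l^2 + l - 2) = l*(l + 2)*(l - 1)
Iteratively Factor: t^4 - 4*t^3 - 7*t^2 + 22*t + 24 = (t + 2)*(t^3 - 6*t^2 + 5*t + 12) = (t + 1)*(t + 2)*(t^2 - 7*t + 12) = (t - 4)*(t + 1)*(t + 2)*(t - 3)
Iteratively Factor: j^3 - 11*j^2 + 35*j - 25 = (j - 5)*(j^2 - 6*j + 5) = (j - 5)^2*(j - 1)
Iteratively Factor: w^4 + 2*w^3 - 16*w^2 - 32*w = (w - 4)*(w^3 + 6*w^2 + 8*w) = w*(w - 4)*(w^2 + 6*w + 8) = w*(w - 4)*(w + 2)*(w + 4)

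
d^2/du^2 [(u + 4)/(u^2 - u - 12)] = 2*(3*(-u - 1)*(-u^2 + u + 12) - (u + 4)*(2*u - 1)^2)/(-u^2 + u + 12)^3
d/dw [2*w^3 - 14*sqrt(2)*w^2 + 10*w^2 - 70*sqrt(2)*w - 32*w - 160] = 6*w^2 - 28*sqrt(2)*w + 20*w - 70*sqrt(2) - 32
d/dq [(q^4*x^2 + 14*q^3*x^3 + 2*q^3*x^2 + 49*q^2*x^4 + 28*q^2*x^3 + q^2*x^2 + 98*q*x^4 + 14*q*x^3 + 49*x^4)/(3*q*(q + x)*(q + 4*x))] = x^2*(q^6 + 10*q^5*x + 33*q^4*x^2 - 18*q^4*x - q^4 + 112*q^3*x^3 - 180*q^3*x^2 - 28*q^3*x + 196*q^2*x^4 - 378*q^2*x^3 - 213*q^2*x^2 - 490*q*x^3 - 196*x^4)/(3*q^2*(q^4 + 10*q^3*x + 33*q^2*x^2 + 40*q*x^3 + 16*x^4))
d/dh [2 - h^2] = -2*h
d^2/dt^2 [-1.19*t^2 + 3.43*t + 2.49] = -2.38000000000000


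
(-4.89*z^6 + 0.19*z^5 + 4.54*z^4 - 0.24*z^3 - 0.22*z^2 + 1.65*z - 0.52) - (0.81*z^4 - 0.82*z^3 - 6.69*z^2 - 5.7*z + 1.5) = -4.89*z^6 + 0.19*z^5 + 3.73*z^4 + 0.58*z^3 + 6.47*z^2 + 7.35*z - 2.02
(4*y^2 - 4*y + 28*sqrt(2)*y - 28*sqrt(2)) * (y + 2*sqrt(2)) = 4*y^3 - 4*y^2 + 36*sqrt(2)*y^2 - 36*sqrt(2)*y + 112*y - 112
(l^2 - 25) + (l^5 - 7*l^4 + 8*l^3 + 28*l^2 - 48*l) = l^5 - 7*l^4 + 8*l^3 + 29*l^2 - 48*l - 25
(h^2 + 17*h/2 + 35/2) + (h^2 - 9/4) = 2*h^2 + 17*h/2 + 61/4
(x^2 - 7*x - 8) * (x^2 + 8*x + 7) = x^4 + x^3 - 57*x^2 - 113*x - 56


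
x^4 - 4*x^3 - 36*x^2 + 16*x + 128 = (x - 8)*(x - 2)*(x + 2)*(x + 4)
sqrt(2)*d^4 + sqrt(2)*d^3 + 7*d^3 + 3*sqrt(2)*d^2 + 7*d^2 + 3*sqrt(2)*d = d*(d + 1)*(d + 3*sqrt(2))*(sqrt(2)*d + 1)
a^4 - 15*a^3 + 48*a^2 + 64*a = a*(a - 8)^2*(a + 1)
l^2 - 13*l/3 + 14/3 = (l - 7/3)*(l - 2)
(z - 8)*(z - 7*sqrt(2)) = z^2 - 7*sqrt(2)*z - 8*z + 56*sqrt(2)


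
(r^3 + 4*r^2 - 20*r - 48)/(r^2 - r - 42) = (r^2 - 2*r - 8)/(r - 7)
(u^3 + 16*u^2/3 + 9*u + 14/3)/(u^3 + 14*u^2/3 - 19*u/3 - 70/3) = (3*u^2 + 10*u + 7)/(3*u^2 + 8*u - 35)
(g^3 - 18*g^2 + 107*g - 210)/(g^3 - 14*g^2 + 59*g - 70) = (g - 6)/(g - 2)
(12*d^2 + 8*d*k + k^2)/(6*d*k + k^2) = (2*d + k)/k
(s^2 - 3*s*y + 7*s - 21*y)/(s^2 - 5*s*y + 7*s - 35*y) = (-s + 3*y)/(-s + 5*y)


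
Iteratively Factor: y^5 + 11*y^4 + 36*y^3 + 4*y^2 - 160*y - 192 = (y + 2)*(y^4 + 9*y^3 + 18*y^2 - 32*y - 96) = (y - 2)*(y + 2)*(y^3 + 11*y^2 + 40*y + 48) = (y - 2)*(y + 2)*(y + 4)*(y^2 + 7*y + 12) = (y - 2)*(y + 2)*(y + 3)*(y + 4)*(y + 4)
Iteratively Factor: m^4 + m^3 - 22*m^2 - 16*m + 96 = (m - 4)*(m^3 + 5*m^2 - 2*m - 24) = (m - 4)*(m - 2)*(m^2 + 7*m + 12) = (m - 4)*(m - 2)*(m + 4)*(m + 3)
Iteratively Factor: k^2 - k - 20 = (k + 4)*(k - 5)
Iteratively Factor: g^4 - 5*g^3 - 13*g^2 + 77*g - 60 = (g - 3)*(g^3 - 2*g^2 - 19*g + 20) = (g - 3)*(g + 4)*(g^2 - 6*g + 5) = (g - 5)*(g - 3)*(g + 4)*(g - 1)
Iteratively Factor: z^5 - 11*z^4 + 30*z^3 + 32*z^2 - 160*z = (z - 4)*(z^4 - 7*z^3 + 2*z^2 + 40*z) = (z - 4)^2*(z^3 - 3*z^2 - 10*z) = z*(z - 4)^2*(z^2 - 3*z - 10) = z*(z - 4)^2*(z + 2)*(z - 5)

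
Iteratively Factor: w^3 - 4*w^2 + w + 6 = (w - 3)*(w^2 - w - 2) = (w - 3)*(w - 2)*(w + 1)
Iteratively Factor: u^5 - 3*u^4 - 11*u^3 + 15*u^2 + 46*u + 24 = (u + 1)*(u^4 - 4*u^3 - 7*u^2 + 22*u + 24) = (u + 1)*(u + 2)*(u^3 - 6*u^2 + 5*u + 12) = (u - 3)*(u + 1)*(u + 2)*(u^2 - 3*u - 4) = (u - 4)*(u - 3)*(u + 1)*(u + 2)*(u + 1)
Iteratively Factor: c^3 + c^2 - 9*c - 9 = (c - 3)*(c^2 + 4*c + 3) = (c - 3)*(c + 3)*(c + 1)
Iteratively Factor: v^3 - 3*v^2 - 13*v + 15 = (v + 3)*(v^2 - 6*v + 5) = (v - 1)*(v + 3)*(v - 5)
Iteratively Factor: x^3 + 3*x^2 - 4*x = (x)*(x^2 + 3*x - 4) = x*(x + 4)*(x - 1)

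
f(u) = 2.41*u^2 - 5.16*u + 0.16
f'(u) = 4.82*u - 5.16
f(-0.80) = 5.83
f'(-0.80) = -9.02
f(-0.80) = 5.83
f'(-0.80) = -9.02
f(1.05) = -2.60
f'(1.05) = -0.10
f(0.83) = -2.46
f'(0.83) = -1.16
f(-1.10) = 8.75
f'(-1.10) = -10.46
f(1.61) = -1.90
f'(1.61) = 2.60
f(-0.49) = 3.27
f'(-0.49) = -7.52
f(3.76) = 14.83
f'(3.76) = 12.96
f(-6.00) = 117.88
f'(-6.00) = -34.08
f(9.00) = 148.93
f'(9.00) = 38.22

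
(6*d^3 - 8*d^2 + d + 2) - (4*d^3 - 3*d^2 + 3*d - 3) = 2*d^3 - 5*d^2 - 2*d + 5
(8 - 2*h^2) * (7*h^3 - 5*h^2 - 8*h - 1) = -14*h^5 + 10*h^4 + 72*h^3 - 38*h^2 - 64*h - 8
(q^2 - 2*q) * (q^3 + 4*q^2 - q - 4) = q^5 + 2*q^4 - 9*q^3 - 2*q^2 + 8*q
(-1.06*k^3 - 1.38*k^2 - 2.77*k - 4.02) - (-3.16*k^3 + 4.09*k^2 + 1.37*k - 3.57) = 2.1*k^3 - 5.47*k^2 - 4.14*k - 0.45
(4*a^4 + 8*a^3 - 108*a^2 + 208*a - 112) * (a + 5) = 4*a^5 + 28*a^4 - 68*a^3 - 332*a^2 + 928*a - 560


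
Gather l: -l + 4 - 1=3 - l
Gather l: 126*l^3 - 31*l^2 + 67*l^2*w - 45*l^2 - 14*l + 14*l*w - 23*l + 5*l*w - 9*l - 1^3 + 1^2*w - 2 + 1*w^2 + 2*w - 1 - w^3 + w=126*l^3 + l^2*(67*w - 76) + l*(19*w - 46) - w^3 + w^2 + 4*w - 4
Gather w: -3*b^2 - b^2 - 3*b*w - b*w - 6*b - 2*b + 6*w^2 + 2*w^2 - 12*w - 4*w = -4*b^2 - 8*b + 8*w^2 + w*(-4*b - 16)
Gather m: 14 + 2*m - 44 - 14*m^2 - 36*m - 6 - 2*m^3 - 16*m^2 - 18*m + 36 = -2*m^3 - 30*m^2 - 52*m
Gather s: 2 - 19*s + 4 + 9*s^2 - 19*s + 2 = 9*s^2 - 38*s + 8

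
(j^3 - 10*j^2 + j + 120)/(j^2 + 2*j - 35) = (j^2 - 5*j - 24)/(j + 7)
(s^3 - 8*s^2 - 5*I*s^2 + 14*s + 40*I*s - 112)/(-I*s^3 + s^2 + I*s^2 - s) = (I*s^3 + s^2*(5 - 8*I) + 2*s*(-20 + 7*I) - 112*I)/(s*(s^2 + s*(-1 + I) - I))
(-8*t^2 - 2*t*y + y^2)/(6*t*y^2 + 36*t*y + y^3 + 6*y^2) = (-8*t^2 - 2*t*y + y^2)/(y*(6*t*y + 36*t + y^2 + 6*y))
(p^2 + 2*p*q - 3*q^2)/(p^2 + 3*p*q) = (p - q)/p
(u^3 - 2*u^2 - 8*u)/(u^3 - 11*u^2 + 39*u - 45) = u*(u^2 - 2*u - 8)/(u^3 - 11*u^2 + 39*u - 45)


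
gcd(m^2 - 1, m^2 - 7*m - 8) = m + 1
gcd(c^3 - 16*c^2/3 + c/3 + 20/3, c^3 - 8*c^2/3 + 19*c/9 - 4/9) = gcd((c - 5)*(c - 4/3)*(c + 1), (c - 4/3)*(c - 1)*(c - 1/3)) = c - 4/3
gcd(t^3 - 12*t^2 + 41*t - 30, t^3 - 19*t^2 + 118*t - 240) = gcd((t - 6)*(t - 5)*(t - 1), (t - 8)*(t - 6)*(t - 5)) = t^2 - 11*t + 30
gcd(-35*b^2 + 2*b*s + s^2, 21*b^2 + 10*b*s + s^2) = 7*b + s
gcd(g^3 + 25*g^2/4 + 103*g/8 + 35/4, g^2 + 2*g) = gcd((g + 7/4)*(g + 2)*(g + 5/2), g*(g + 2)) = g + 2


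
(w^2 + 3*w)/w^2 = (w + 3)/w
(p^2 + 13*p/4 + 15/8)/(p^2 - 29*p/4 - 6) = (p + 5/2)/(p - 8)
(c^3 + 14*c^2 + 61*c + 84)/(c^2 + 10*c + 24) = (c^2 + 10*c + 21)/(c + 6)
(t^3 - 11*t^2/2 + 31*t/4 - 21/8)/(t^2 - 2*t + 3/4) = t - 7/2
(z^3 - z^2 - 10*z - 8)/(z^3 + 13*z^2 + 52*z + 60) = (z^2 - 3*z - 4)/(z^2 + 11*z + 30)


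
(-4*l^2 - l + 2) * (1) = -4*l^2 - l + 2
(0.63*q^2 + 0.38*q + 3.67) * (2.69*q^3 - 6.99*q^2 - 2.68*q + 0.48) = 1.6947*q^5 - 3.3815*q^4 + 5.5277*q^3 - 26.3693*q^2 - 9.6532*q + 1.7616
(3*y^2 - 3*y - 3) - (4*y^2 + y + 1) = -y^2 - 4*y - 4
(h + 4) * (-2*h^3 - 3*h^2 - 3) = -2*h^4 - 11*h^3 - 12*h^2 - 3*h - 12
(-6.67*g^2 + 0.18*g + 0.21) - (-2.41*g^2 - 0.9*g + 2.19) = -4.26*g^2 + 1.08*g - 1.98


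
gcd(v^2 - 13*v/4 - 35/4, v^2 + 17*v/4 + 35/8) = v + 7/4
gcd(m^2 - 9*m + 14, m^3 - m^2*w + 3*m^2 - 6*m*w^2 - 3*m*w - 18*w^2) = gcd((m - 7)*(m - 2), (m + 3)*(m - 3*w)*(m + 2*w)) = 1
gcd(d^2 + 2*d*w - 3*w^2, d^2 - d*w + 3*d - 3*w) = -d + w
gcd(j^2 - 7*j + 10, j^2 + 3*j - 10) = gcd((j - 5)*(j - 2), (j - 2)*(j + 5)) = j - 2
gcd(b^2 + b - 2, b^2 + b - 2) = b^2 + b - 2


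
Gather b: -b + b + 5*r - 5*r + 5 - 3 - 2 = 0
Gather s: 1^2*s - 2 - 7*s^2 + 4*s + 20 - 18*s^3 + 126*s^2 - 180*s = -18*s^3 + 119*s^2 - 175*s + 18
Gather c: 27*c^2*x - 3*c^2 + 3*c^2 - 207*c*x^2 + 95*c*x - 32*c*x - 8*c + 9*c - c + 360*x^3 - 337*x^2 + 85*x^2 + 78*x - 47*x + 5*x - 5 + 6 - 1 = 27*c^2*x + c*(-207*x^2 + 63*x) + 360*x^3 - 252*x^2 + 36*x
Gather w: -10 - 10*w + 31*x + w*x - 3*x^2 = w*(x - 10) - 3*x^2 + 31*x - 10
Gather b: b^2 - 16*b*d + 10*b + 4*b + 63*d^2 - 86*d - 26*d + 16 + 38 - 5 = b^2 + b*(14 - 16*d) + 63*d^2 - 112*d + 49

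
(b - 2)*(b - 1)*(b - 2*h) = b^3 - 2*b^2*h - 3*b^2 + 6*b*h + 2*b - 4*h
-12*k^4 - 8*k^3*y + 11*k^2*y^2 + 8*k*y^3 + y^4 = (-k + y)*(k + y)*(2*k + y)*(6*k + y)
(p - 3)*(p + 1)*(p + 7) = p^3 + 5*p^2 - 17*p - 21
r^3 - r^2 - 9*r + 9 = (r - 3)*(r - 1)*(r + 3)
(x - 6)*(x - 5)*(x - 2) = x^3 - 13*x^2 + 52*x - 60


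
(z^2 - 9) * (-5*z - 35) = -5*z^3 - 35*z^2 + 45*z + 315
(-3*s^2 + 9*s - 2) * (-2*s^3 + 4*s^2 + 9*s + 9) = 6*s^5 - 30*s^4 + 13*s^3 + 46*s^2 + 63*s - 18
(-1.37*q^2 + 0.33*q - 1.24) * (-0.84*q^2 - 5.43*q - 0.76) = 1.1508*q^4 + 7.1619*q^3 + 0.2909*q^2 + 6.4824*q + 0.9424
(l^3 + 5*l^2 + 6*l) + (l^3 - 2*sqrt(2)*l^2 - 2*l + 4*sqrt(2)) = 2*l^3 - 2*sqrt(2)*l^2 + 5*l^2 + 4*l + 4*sqrt(2)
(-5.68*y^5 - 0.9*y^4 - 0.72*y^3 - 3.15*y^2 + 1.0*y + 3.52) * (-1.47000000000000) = 8.3496*y^5 + 1.323*y^4 + 1.0584*y^3 + 4.6305*y^2 - 1.47*y - 5.1744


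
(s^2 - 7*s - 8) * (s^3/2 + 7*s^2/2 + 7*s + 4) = s^5/2 - 43*s^3/2 - 73*s^2 - 84*s - 32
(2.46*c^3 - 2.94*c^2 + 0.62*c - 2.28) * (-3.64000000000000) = -8.9544*c^3 + 10.7016*c^2 - 2.2568*c + 8.2992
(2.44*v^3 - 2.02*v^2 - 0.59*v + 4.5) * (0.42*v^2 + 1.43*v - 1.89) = 1.0248*v^5 + 2.6408*v^4 - 7.748*v^3 + 4.8641*v^2 + 7.5501*v - 8.505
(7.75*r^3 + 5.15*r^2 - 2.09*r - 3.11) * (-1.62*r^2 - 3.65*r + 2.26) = -12.555*r^5 - 36.6305*r^4 + 2.1033*r^3 + 24.3057*r^2 + 6.6281*r - 7.0286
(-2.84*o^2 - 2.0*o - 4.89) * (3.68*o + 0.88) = -10.4512*o^3 - 9.8592*o^2 - 19.7552*o - 4.3032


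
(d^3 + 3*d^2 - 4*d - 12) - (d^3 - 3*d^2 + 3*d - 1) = 6*d^2 - 7*d - 11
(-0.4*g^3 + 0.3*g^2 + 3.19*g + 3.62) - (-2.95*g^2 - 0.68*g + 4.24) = -0.4*g^3 + 3.25*g^2 + 3.87*g - 0.62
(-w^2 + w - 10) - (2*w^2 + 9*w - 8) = -3*w^2 - 8*w - 2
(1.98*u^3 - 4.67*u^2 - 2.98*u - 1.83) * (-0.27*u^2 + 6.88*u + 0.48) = -0.5346*u^5 + 14.8833*u^4 - 30.3746*u^3 - 22.2499*u^2 - 14.0208*u - 0.8784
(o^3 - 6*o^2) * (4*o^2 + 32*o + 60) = 4*o^5 + 8*o^4 - 132*o^3 - 360*o^2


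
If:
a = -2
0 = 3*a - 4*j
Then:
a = -2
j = -3/2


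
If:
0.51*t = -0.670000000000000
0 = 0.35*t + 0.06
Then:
No Solution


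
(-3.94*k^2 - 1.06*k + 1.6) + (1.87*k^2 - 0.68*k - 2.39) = -2.07*k^2 - 1.74*k - 0.79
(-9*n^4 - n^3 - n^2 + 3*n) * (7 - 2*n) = 18*n^5 - 61*n^4 - 5*n^3 - 13*n^2 + 21*n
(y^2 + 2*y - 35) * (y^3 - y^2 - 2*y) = y^5 + y^4 - 39*y^3 + 31*y^2 + 70*y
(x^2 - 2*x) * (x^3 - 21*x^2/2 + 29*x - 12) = x^5 - 25*x^4/2 + 50*x^3 - 70*x^2 + 24*x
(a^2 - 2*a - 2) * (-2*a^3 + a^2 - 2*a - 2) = -2*a^5 + 5*a^4 + 8*a + 4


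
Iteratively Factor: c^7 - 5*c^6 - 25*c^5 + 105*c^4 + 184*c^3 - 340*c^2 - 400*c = (c - 2)*(c^6 - 3*c^5 - 31*c^4 + 43*c^3 + 270*c^2 + 200*c) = (c - 2)*(c + 1)*(c^5 - 4*c^4 - 27*c^3 + 70*c^2 + 200*c) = (c - 2)*(c + 1)*(c + 4)*(c^4 - 8*c^3 + 5*c^2 + 50*c) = (c - 2)*(c + 1)*(c + 2)*(c + 4)*(c^3 - 10*c^2 + 25*c) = (c - 5)*(c - 2)*(c + 1)*(c + 2)*(c + 4)*(c^2 - 5*c) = c*(c - 5)*(c - 2)*(c + 1)*(c + 2)*(c + 4)*(c - 5)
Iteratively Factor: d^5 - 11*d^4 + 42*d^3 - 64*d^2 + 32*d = (d - 1)*(d^4 - 10*d^3 + 32*d^2 - 32*d) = d*(d - 1)*(d^3 - 10*d^2 + 32*d - 32) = d*(d - 4)*(d - 1)*(d^2 - 6*d + 8) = d*(d - 4)^2*(d - 1)*(d - 2)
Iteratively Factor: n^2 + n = (n)*(n + 1)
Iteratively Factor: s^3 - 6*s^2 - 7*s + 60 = (s - 4)*(s^2 - 2*s - 15) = (s - 4)*(s + 3)*(s - 5)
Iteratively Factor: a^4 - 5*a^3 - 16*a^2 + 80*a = (a + 4)*(a^3 - 9*a^2 + 20*a) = (a - 4)*(a + 4)*(a^2 - 5*a) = (a - 5)*(a - 4)*(a + 4)*(a)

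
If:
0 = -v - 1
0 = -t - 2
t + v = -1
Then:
No Solution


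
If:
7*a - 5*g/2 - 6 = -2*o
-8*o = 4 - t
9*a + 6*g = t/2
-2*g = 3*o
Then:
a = 358/571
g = -240/571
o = 160/571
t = 3564/571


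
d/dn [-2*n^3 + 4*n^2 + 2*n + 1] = -6*n^2 + 8*n + 2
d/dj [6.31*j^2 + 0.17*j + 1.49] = 12.62*j + 0.17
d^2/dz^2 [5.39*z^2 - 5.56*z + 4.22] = 10.7800000000000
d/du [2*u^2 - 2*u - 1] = 4*u - 2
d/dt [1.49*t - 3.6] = 1.49000000000000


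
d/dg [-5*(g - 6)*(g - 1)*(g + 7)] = 215 - 15*g^2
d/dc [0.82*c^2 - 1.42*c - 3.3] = 1.64*c - 1.42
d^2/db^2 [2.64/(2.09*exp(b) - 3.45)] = (11.531784*exp(b) + 19.03572)*exp(b)/(2.09*exp(b) - 3.45)^3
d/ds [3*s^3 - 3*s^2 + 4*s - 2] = 9*s^2 - 6*s + 4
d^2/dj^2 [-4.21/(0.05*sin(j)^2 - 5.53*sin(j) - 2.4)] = (-0.0421*sin(j)^4 + 3.492195*sin(j)^3 - 130.703239*sin(j)^2 + 48.89073*sin(j) + 258.501578)/(-0.05*sin(j)^2 + 5.53*sin(j) + 2.4)^3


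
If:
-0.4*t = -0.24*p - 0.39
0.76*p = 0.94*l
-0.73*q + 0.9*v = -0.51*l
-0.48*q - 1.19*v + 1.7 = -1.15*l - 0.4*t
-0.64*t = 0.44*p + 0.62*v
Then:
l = -0.96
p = -1.19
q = 0.04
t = 0.26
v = 0.57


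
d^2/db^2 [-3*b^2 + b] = -6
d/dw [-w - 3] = -1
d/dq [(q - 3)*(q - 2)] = 2*q - 5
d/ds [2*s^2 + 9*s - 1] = 4*s + 9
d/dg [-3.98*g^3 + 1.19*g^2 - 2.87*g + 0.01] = -11.94*g^2 + 2.38*g - 2.87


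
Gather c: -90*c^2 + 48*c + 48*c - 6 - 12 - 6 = -90*c^2 + 96*c - 24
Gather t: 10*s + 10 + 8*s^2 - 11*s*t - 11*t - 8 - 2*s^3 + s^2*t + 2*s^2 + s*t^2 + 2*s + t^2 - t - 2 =-2*s^3 + 10*s^2 + 12*s + t^2*(s + 1) + t*(s^2 - 11*s - 12)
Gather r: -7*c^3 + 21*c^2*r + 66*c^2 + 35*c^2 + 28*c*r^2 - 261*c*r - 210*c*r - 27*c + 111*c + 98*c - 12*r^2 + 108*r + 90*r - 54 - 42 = -7*c^3 + 101*c^2 + 182*c + r^2*(28*c - 12) + r*(21*c^2 - 471*c + 198) - 96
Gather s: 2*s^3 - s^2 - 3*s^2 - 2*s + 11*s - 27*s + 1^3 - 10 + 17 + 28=2*s^3 - 4*s^2 - 18*s + 36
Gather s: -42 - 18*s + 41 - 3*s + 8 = 7 - 21*s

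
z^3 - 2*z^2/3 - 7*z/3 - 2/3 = (z - 2)*(z + 1/3)*(z + 1)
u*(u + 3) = u^2 + 3*u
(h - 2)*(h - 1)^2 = h^3 - 4*h^2 + 5*h - 2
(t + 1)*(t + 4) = t^2 + 5*t + 4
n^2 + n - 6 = (n - 2)*(n + 3)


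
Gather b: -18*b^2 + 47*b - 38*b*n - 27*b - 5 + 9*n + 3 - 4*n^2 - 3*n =-18*b^2 + b*(20 - 38*n) - 4*n^2 + 6*n - 2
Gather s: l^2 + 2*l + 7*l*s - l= l^2 + 7*l*s + l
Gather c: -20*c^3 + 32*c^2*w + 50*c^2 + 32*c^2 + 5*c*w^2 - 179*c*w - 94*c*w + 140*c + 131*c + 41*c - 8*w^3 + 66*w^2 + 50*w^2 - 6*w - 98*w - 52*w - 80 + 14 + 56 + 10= -20*c^3 + c^2*(32*w + 82) + c*(5*w^2 - 273*w + 312) - 8*w^3 + 116*w^2 - 156*w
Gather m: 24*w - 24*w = 0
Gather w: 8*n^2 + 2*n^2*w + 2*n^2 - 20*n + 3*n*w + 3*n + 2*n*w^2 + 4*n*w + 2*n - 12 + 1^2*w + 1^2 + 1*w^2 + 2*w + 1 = 10*n^2 - 15*n + w^2*(2*n + 1) + w*(2*n^2 + 7*n + 3) - 10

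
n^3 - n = n*(n - 1)*(n + 1)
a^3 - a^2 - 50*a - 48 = (a - 8)*(a + 1)*(a + 6)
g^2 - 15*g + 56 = (g - 8)*(g - 7)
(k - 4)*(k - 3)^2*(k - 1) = k^4 - 11*k^3 + 43*k^2 - 69*k + 36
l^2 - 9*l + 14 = (l - 7)*(l - 2)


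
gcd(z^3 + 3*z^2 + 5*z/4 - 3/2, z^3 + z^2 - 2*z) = z + 2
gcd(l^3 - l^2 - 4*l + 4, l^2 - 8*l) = 1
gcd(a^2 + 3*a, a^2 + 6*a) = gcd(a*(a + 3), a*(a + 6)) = a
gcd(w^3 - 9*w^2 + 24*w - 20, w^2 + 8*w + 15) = 1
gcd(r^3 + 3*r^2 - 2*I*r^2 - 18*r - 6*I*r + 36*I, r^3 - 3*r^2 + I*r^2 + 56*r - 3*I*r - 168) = r - 3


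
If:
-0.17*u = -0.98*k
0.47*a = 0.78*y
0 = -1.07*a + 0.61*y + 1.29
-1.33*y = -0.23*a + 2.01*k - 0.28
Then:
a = 1.84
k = -0.38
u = -2.21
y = 1.11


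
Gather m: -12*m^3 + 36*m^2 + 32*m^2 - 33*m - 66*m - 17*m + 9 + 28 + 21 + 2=-12*m^3 + 68*m^2 - 116*m + 60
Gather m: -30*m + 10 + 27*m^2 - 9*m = 27*m^2 - 39*m + 10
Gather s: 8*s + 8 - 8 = 8*s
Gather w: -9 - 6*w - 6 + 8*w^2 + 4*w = 8*w^2 - 2*w - 15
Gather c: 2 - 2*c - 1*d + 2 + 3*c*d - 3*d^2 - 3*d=c*(3*d - 2) - 3*d^2 - 4*d + 4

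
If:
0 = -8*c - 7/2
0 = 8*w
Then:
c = -7/16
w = 0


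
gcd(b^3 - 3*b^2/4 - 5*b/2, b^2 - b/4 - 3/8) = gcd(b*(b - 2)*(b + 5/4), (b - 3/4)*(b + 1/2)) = 1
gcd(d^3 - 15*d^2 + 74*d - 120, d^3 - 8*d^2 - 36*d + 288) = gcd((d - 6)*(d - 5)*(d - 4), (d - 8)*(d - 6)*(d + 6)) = d - 6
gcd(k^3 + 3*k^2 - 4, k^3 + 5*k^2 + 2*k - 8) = k^2 + k - 2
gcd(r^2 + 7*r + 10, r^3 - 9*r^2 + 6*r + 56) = r + 2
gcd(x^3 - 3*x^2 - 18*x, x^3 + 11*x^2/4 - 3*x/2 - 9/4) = x + 3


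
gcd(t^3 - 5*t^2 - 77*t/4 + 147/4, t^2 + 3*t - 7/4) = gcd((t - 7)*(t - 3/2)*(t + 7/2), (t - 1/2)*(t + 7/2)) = t + 7/2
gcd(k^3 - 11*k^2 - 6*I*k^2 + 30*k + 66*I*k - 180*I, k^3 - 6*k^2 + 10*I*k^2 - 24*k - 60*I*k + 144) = k - 6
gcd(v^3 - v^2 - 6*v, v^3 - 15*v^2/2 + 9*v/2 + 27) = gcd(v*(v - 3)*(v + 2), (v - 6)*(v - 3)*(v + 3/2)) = v - 3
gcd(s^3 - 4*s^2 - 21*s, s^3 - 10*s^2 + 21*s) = s^2 - 7*s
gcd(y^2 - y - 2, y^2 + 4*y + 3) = y + 1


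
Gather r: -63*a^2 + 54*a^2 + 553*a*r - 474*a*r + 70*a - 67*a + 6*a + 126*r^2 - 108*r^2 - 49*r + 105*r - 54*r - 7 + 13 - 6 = -9*a^2 + 9*a + 18*r^2 + r*(79*a + 2)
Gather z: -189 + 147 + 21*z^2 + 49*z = 21*z^2 + 49*z - 42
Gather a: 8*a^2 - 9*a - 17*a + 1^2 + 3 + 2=8*a^2 - 26*a + 6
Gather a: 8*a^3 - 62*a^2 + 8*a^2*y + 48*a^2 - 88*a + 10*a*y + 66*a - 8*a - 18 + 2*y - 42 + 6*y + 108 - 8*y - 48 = 8*a^3 + a^2*(8*y - 14) + a*(10*y - 30)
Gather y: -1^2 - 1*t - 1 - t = -2*t - 2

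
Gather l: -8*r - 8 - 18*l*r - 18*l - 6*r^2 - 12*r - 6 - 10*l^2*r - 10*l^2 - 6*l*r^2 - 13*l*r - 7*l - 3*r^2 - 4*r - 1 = l^2*(-10*r - 10) + l*(-6*r^2 - 31*r - 25) - 9*r^2 - 24*r - 15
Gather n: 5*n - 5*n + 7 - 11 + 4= 0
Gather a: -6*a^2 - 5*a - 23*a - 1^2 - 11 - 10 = -6*a^2 - 28*a - 22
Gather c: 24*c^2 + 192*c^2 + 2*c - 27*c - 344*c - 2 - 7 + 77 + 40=216*c^2 - 369*c + 108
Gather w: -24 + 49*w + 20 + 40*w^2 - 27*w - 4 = 40*w^2 + 22*w - 8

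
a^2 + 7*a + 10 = (a + 2)*(a + 5)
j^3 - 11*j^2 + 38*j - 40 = (j - 5)*(j - 4)*(j - 2)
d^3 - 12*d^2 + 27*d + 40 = (d - 8)*(d - 5)*(d + 1)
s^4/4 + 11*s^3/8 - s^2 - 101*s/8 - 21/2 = (s/4 + 1)*(s - 3)*(s + 1)*(s + 7/2)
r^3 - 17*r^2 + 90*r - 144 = (r - 8)*(r - 6)*(r - 3)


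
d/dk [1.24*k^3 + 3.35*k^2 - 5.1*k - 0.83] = 3.72*k^2 + 6.7*k - 5.1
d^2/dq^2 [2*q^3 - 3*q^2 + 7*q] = 12*q - 6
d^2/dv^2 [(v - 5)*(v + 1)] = 2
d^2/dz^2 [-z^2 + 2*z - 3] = -2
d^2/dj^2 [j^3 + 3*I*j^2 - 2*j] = 6*j + 6*I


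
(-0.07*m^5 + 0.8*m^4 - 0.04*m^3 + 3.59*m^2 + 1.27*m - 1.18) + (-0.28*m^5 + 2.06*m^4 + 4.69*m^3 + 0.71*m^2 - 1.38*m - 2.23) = -0.35*m^5 + 2.86*m^4 + 4.65*m^3 + 4.3*m^2 - 0.11*m - 3.41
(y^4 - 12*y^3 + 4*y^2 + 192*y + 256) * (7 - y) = -y^5 + 19*y^4 - 88*y^3 - 164*y^2 + 1088*y + 1792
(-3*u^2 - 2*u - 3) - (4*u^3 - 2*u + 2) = -4*u^3 - 3*u^2 - 5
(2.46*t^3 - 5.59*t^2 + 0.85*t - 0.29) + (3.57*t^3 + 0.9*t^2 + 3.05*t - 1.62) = 6.03*t^3 - 4.69*t^2 + 3.9*t - 1.91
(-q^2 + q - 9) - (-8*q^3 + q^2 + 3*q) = 8*q^3 - 2*q^2 - 2*q - 9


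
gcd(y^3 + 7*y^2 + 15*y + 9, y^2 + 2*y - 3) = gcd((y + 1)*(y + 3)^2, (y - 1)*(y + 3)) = y + 3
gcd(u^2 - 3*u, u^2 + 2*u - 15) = u - 3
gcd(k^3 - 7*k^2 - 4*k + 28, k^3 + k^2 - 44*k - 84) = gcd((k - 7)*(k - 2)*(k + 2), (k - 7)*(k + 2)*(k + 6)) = k^2 - 5*k - 14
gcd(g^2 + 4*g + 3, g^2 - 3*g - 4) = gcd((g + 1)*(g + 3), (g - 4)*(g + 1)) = g + 1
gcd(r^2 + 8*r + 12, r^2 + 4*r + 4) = r + 2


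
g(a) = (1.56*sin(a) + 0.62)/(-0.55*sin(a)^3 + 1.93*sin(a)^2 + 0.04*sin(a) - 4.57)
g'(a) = (1.56*sin(a) + 0.62)*(1.65*sin(a)^2*cos(a) - 3.86*sin(a)*cos(a) - 0.04*cos(a))/(-0.55*sin(a)^3 + 1.93*sin(a)^2 + 0.04*sin(a) - 4.57)^2 + 1.56*cos(a)/(-0.55*sin(a)^3 + 1.93*sin(a)^2 + 0.04*sin(a) - 4.57)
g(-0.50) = 0.03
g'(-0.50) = -0.35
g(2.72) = -0.29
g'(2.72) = 0.42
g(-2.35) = 0.14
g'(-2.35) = 0.42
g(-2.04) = 0.29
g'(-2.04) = 0.49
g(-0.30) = -0.04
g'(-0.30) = -0.33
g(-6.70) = 0.00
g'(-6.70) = -0.34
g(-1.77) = 0.41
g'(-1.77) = 0.33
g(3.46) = -0.03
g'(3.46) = 0.33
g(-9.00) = 0.01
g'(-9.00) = 0.34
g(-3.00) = -0.09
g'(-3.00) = 0.33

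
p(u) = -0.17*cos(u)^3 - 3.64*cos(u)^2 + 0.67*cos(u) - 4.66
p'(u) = 0.51*sin(u)*cos(u)^2 + 7.28*sin(u)*cos(u) - 0.67*sin(u)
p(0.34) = -7.41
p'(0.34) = 2.22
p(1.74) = -4.88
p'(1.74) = -1.85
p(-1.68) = -4.78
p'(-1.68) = 1.45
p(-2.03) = -5.66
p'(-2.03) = 3.40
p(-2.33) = -6.79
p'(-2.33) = 3.95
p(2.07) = -5.80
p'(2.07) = -3.55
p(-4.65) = -4.72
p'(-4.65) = -1.12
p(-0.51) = -6.96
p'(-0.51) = -2.96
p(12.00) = -6.79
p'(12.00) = -3.13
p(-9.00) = -8.16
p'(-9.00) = 2.84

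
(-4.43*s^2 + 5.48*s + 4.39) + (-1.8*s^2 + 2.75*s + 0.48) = -6.23*s^2 + 8.23*s + 4.87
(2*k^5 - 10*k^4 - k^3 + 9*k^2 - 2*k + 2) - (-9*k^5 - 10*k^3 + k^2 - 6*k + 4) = 11*k^5 - 10*k^4 + 9*k^3 + 8*k^2 + 4*k - 2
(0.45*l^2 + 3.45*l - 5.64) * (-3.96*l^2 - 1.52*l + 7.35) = -1.782*l^4 - 14.346*l^3 + 20.3979*l^2 + 33.9303*l - 41.454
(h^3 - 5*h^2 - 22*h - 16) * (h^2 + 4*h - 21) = h^5 - h^4 - 63*h^3 + h^2 + 398*h + 336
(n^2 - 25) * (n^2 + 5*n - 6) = n^4 + 5*n^3 - 31*n^2 - 125*n + 150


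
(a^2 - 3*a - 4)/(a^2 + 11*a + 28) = (a^2 - 3*a - 4)/(a^2 + 11*a + 28)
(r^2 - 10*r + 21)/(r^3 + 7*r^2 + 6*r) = (r^2 - 10*r + 21)/(r*(r^2 + 7*r + 6))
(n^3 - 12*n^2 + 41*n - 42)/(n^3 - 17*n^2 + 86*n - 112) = (n - 3)/(n - 8)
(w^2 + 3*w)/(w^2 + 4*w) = (w + 3)/(w + 4)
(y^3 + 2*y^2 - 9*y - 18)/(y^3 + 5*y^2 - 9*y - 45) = (y + 2)/(y + 5)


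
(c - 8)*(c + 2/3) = c^2 - 22*c/3 - 16/3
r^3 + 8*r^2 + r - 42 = (r - 2)*(r + 3)*(r + 7)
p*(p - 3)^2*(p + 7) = p^4 + p^3 - 33*p^2 + 63*p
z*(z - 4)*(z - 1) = z^3 - 5*z^2 + 4*z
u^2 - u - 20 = (u - 5)*(u + 4)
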